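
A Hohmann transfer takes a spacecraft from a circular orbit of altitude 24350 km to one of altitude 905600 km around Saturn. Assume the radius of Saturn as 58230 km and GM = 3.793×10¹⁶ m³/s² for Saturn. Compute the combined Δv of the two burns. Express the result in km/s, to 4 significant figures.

Δv_total ≈ 11.44 km/s

r₁ = 58230 + 24350 = 82580 km = 8.2580×10⁷ m.
r₂ = 58230 + 905600 = 963830 km = 9.6383×10⁸ m.
Transfer ellipse a_t = (r₁ + r₂)/2 = 5.232×10⁸ m.
At r₁: circular v_c1 = √(μ/r₁) = 21430 m/s; transfer-perikrone v_p = √[μ(2/r₁ − 1/a_t)] = 29090 m/s.
Δv₁ = v_p − v_c1 = 7657 m/s.
At r₂: circular v_c2 = √(μ/r₂) = 6273 m/s; transfer-apokrone v_a = √[μ(2/r₂ − 1/a_t)] = 2492 m/s.
Δv₂ = v_c2 − v_a = 3781 m/s.
Total Δv = Δv₁ + Δv₂ = 11440 m/s = 11.44 km/s.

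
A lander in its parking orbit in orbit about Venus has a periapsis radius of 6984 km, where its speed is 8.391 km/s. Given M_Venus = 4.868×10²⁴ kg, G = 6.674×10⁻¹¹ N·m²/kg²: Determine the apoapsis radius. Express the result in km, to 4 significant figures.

apoapsis radius ≈ 21730 km

μ = GM = 6.674×10⁻¹¹ × 4.868×10²⁴ = 3.249×10¹⁴ m³/s².
r_p = 6.984×10⁶ m.
Specific energy ε = v²/2 − μ/r = -1.131×10⁷ J/kg, so a = −μ/(2ε) = 1.436×10⁷ m.
The apsides satisfy r_p + r_a = 2a, so the apoapsis radius is 2a − r_p = 2.173×10⁷ m = 21730 km.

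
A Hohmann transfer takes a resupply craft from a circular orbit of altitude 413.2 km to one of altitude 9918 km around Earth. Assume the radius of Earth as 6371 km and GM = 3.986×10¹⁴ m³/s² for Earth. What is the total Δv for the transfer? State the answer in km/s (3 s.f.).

r₁ = 6371 + 413.2 = 6784.2 km = 6.7842×10⁶ m.
r₂ = 6371 + 9918 = 16289 km = 1.6289×10⁷ m.
Transfer ellipse a_t = (r₁ + r₂)/2 = 1.154×10⁷ m.
At r₁: circular v_c1 = √(μ/r₁) = 7665 m/s; transfer-perigee v_p = √[μ(2/r₁ − 1/a_t)] = 9108 m/s.
Δv₁ = v_p − v_c1 = 1443 m/s.
At r₂: circular v_c2 = √(μ/r₂) = 4947 m/s; transfer-apogee v_a = √[μ(2/r₂ − 1/a_t)] = 3793 m/s.
Δv₂ = v_c2 − v_a = 1153 m/s.
Total Δv = Δv₁ + Δv₂ = 2596 m/s = 2.596 km/s.

Δv_total ≈ 2.60 km/s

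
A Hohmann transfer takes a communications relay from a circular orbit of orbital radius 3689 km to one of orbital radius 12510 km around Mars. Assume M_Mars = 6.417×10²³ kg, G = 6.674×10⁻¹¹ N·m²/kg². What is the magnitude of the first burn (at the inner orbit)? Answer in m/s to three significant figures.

μ = GM = 6.674×10⁻¹¹ × 6.417×10²³ = 4.283×10¹³ m³/s².
r₁ = 3689 km = 3.689×10⁶ m.
r₂ = 12510 km = 1.251×10⁷ m.
Transfer ellipse a_t = (r₁ + r₂)/2 = 8.100×10⁶ m.
At r₁: circular v_c1 = √(μ/r₁) = 3407 m/s; transfer-periapsis v_p = √[μ(2/r₁ − 1/a_t)] = 4235 m/s.
Δv₁ = v_p − v_c1 = 827.3 m/s.

Δv ≈ 827 m/s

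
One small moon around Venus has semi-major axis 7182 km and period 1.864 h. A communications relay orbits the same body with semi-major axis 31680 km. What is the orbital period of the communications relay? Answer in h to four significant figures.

T₂ ≈ 17.27 h

Kepler's third law: T² ∝ a³, so T₂ = T₁ (a₂/a₁)^(3/2).
a₂/a₁ = 4.411, (a₂/a₁)^(3/2) = 9.264.
T₂ = 1.864 × 9.264 = 17.27 h.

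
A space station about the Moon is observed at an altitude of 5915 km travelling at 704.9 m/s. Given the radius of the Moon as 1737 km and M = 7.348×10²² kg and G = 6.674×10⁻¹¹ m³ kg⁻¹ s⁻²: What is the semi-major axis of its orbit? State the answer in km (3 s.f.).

μ = GM = 6.674×10⁻¹¹ × 7.348×10²² = 4.904×10¹² m³/s².
r = 1737 + 5915 = 7652.0 km = 7.652×10⁶ m.
Vis-viva rearranged: 1/a = 2/r − v²/μ = 2.614×10⁻⁷ − 1.013×10⁻⁷ = 1.600×10⁻⁷ m⁻¹.
a = 6.248×10⁶ m = 6248.1 km.

a ≈ 6250 km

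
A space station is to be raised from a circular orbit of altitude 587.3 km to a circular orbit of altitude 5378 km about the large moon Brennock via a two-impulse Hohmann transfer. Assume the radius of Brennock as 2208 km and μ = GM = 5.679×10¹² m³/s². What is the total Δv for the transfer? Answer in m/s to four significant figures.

Δv_total ≈ 528.1 m/s

r₁ = 2208 + 587.3 = 2795.3 km = 2.7953×10⁶ m.
r₂ = 2208 + 5378 = 7586.0 km = 7.5860×10⁶ m.
Transfer ellipse a_t = (r₁ + r₂)/2 = 5.191×10⁶ m.
At r₁: circular v_c1 = √(μ/r₁) = 1425 m/s; transfer-periapsis v_p = √[μ(2/r₁ − 1/a_t)] = 1723 m/s.
Δv₁ = v_p − v_c1 = 297.8 m/s.
At r₂: circular v_c2 = √(μ/r₂) = 865.2 m/s; transfer-apoapsis v_a = √[μ(2/r₂ − 1/a_t)] = 634.9 m/s.
Δv₂ = v_c2 − v_a = 230.3 m/s.
Total Δv = Δv₁ + Δv₂ = 528.1 m/s.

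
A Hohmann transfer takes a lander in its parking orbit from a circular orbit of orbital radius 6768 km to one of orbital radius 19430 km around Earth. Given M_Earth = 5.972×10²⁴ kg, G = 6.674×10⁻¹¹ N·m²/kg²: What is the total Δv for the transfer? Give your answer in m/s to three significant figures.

μ = GM = 6.674×10⁻¹¹ × 5.972×10²⁴ = 3.986×10¹⁴ m³/s².
r₁ = 6768 km = 6.768×10⁶ m.
r₂ = 19430 km = 1.943×10⁷ m.
Transfer ellipse a_t = (r₁ + r₂)/2 = 1.310×10⁷ m.
At r₁: circular v_c1 = √(μ/r₁) = 7674 m/s; transfer-perigee v_p = √[μ(2/r₁ − 1/a_t)] = 9346 m/s.
Δv₁ = v_p − v_c1 = 1672 m/s.
At r₂: circular v_c2 = √(μ/r₂) = 4529 m/s; transfer-apogee v_a = √[μ(2/r₂ − 1/a_t)] = 3256 m/s.
Δv₂ = v_c2 − v_a = 1274 m/s.
Total Δv = Δv₁ + Δv₂ = 2946 m/s.

Δv_total ≈ 2950 m/s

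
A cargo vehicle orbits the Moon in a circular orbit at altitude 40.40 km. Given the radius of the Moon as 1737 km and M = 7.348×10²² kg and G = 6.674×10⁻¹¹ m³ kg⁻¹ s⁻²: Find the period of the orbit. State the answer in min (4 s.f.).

μ = GM = 6.674×10⁻¹¹ × 7.348×10²² = 4.904×10¹² m³/s².
r = 1737 + 40.40 = 1777.4 km = 1.7774×10⁶ m.
Kepler's third law: T = 2π√(r³/μ) = 2π√((1.777×10⁶)³ / 4.904×10¹²).
r³/μ = 1.145×10⁶ s², so T = 2π × 1.070×10³ = 6.723×10³ s.
Converting: 6.723×10³ s ÷ 60.00 = 112.1 min.

T ≈ 112.1 min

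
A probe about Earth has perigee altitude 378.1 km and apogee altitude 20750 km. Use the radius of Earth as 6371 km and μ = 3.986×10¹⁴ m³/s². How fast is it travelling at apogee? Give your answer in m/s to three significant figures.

v ≈ 2420 m/s

r_p = 6371 + 378.1 = 6749.1 km = 6.7491×10⁶ m.
r_a = 6371 + 20750 = 27121 km = 2.7121×10⁷ m.
Semi-major axis a = (r_p + r_a)/2 = 16935 km = 1.694×10⁷ m.
Vis-viva: v² = μ(2/r − 1/a) = 3.986×10¹⁴ × (7.374×10⁻⁸ − 5.905×10⁻⁸) = 5.857×10⁶ m²/s².
v = 2420 m/s.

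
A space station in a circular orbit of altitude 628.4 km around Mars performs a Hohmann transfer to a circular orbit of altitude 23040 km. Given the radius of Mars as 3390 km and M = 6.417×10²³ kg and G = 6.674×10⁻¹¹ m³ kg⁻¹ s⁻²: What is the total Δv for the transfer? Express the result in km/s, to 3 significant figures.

μ = GM = 6.674×10⁻¹¹ × 6.417×10²³ = 4.283×10¹³ m³/s².
r₁ = 3390 + 628.4 = 4018.4 km = 4.0184×10⁶ m.
r₂ = 3390 + 23040 = 26430 km = 2.6430×10⁷ m.
Transfer ellipse a_t = (r₁ + r₂)/2 = 1.522×10⁷ m.
At r₁: circular v_c1 = √(μ/r₁) = 3265 m/s; transfer-periapsis v_p = √[μ(2/r₁ − 1/a_t)] = 4301 m/s.
Δv₁ = v_p − v_c1 = 1037 m/s.
At r₂: circular v_c2 = √(μ/r₂) = 1273 m/s; transfer-apoapsis v_a = √[μ(2/r₂ − 1/a_t)] = 654.0 m/s.
Δv₂ = v_c2 − v_a = 619.0 m/s.
Total Δv = Δv₁ + Δv₂ = 1656 m/s = 1.656 km/s.

Δv_total ≈ 1.66 km/s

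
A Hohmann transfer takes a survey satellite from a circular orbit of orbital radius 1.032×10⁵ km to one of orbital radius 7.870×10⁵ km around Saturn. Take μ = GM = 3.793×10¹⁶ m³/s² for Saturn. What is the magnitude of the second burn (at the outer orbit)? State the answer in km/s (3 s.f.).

r₁ = 1.032×10⁵ km = 1.032×10⁸ m.
r₂ = 7.870×10⁵ km = 7.870×10⁸ m.
Transfer ellipse a_t = (r₁ + r₂)/2 = 4.451×10⁸ m.
At r₁: circular v_c1 = √(μ/r₁) = 19170 m/s; transfer-perikrone v_p = √[μ(2/r₁ − 1/a_t)] = 25490 m/s.
At r₂: circular v_c2 = √(μ/r₂) = 6942 m/s; transfer-apokrone v_a = √[μ(2/r₂ − 1/a_t)] = 3343 m/s.
Δv₂ = v_c2 − v_a = 3599 m/s.
= 3.599 km/s.

Δv ≈ 3.60 km/s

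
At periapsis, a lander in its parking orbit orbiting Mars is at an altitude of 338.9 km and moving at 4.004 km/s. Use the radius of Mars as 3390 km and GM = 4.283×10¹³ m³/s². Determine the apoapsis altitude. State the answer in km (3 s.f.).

apoapsis altitude ≈ 5220 km

r_p = 3390 + 338.9 = 3728.9 km = 3.729×10⁶ m.
Specific energy ε = v²/2 − μ/r = -3.470×10⁶ J/kg, so a = −μ/(2ε) = 6.172×10⁶ m.
The apsides satisfy r_p + r_a = 2a, so the apoapsis radius is 2a − r_p = 8.614×10⁶ m = 8614.2 km.
Apoapsis altitude = 8614.2 − 3390 = 5224.2 km.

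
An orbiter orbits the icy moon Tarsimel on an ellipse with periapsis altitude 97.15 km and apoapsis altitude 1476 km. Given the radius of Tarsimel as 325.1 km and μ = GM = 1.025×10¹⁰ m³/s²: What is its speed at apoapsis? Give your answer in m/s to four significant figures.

r_p = 325.1 + 97.15 = 422.25 km = 4.2225×10⁵ m.
r_a = 325.1 + 1476 = 1801.1 km = 1.8011×10⁶ m.
Semi-major axis a = (r_p + r_a)/2 = 1111.7 km = 1.112×10⁶ m.
Vis-viva: v² = μ(2/r − 1/a) = 1.025×10¹⁰ × (1.110×10⁻⁶ − 8.995×10⁻⁷) = 2.162×10³ m²/s².
v = 46.49 m/s.

v ≈ 46.49 m/s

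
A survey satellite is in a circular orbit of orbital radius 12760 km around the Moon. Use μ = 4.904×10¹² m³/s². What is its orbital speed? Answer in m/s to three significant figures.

v ≈ 620 m/s

r = 12760 km = 1.276×10⁷ m.
For a circular orbit v = √(μ/r) = √(4.904×10¹² / 1.276×10⁷) = √(3.843×10⁵) = 619.9 m/s.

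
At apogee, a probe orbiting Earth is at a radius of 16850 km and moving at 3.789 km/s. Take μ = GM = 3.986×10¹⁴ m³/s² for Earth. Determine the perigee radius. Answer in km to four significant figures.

r_a = 1.685×10⁷ m.
Specific energy ε = v²/2 − μ/r = -1.648×10⁷ J/kg, so a = −μ/(2ε) = 1.210×10⁷ m.
The apsides satisfy r_p + r_a = 2a, so the perigee radius is 2a − r_a = 7.341×10⁶ m = 7340.5 km.

perigee radius ≈ 7341 km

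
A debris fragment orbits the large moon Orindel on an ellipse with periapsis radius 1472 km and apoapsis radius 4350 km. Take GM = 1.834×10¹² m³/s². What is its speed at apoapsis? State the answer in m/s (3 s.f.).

Semi-major axis a = (r_p + r_a)/2 = 2911.0 km = 2.911×10⁶ m.
Vis-viva: v² = μ(2/r − 1/a) = 1.834×10¹² × (4.598×10⁻⁷ − 3.435×10⁻⁷) = 2.132×10⁵ m²/s².
v = 461.7 m/s.

v ≈ 462 m/s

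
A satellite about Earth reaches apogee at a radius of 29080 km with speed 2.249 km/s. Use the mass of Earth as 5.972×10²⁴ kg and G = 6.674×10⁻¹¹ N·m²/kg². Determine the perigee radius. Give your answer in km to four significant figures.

μ = GM = 6.674×10⁻¹¹ × 5.972×10²⁴ = 3.986×10¹⁴ m³/s².
r_a = 2.908×10⁷ m.
Specific energy ε = v²/2 − μ/r = -1.118×10⁷ J/kg, so a = −μ/(2ε) = 1.783×10⁷ m.
The apsides satisfy r_p + r_a = 2a, so the perigee radius is 2a − r_a = 6.580×10⁶ m = 6579.9 km.

perigee radius ≈ 6580 km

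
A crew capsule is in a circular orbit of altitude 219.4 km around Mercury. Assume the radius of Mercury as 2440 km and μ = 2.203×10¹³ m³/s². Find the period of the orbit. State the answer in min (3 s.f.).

r = 2440 + 219.4 = 2659.4 km = 2.6594×10⁶ m.
Kepler's third law: T = 2π√(r³/μ) = 2π√((2.659×10⁶)³ / 2.203×10¹³).
r³/μ = 8.538×10⁵ s², so T = 2π × 9.240×10² = 5.806×10³ s.
Converting: 5.806×10³ s ÷ 60.00 = 96.76 min.

T ≈ 96.8 min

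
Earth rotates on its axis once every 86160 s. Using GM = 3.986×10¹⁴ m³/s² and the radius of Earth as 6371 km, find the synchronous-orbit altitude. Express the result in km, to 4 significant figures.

h_sync ≈ 35790 km

A synchronous orbit has period T, so by Kepler's third law a = (μT²/4π²)^(1/3).
μT²/4π² = 3.986×10¹⁴ × (8.616×10⁴)² / 39.48 = 7.495×10²² m³.
a = 4.216×10⁷ m = 42163 km.
Altitude h = a − R = 42163 − 6371 = 35792 km.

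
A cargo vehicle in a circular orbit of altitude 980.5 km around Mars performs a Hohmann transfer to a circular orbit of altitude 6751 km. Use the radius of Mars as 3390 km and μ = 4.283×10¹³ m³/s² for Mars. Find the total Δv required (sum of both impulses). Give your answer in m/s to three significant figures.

Δv_total ≈ 1030 m/s

r₁ = 3390 + 980.5 = 4370.5 km = 4.3705×10⁶ m.
r₂ = 3390 + 6751 = 10141 km = 1.0141×10⁷ m.
Transfer ellipse a_t = (r₁ + r₂)/2 = 7.256×10⁶ m.
At r₁: circular v_c1 = √(μ/r₁) = 3130 m/s; transfer-periapsis v_p = √[μ(2/r₁ − 1/a_t)] = 3701 m/s.
Δv₁ = v_p − v_c1 = 570.4 m/s.
At r₂: circular v_c2 = √(μ/r₂) = 2055 m/s; transfer-apoapsis v_a = √[μ(2/r₂ − 1/a_t)] = 1595 m/s.
Δv₂ = v_c2 − v_a = 460.1 m/s.
Total Δv = Δv₁ + Δv₂ = 1031 m/s.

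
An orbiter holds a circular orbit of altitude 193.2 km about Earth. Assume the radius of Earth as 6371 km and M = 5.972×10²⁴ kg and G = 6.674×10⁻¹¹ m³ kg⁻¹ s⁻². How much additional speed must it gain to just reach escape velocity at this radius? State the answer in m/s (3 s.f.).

Δv ≈ 3230 m/s

μ = GM = 6.674×10⁻¹¹ × 5.972×10²⁴ = 3.986×10¹⁴ m³/s².
r = 6371 + 193.2 = 6564.2 km = 6.5642×10⁶ m.
Circular speed v_c = √(μ/r) = 7792 m/s.
Escape speed v_esc = √(2μ/r) = √2 × v_c = 11020 m/s.
Δv = v_esc − v_c = 3228 m/s.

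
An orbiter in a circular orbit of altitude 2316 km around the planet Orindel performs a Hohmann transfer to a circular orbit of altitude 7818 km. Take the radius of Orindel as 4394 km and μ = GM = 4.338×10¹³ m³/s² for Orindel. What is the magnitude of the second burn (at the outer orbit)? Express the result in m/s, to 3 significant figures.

Δv ≈ 297 m/s

r₁ = 4394 + 2316 = 6710.0 km = 6.7100×10⁶ m.
r₂ = 4394 + 7818 = 12212 km = 1.2212×10⁷ m.
Transfer ellipse a_t = (r₁ + r₂)/2 = 9.461×10⁶ m.
At r₁: circular v_c1 = √(μ/r₁) = 2543 m/s; transfer-periapsis v_p = √[μ(2/r₁ − 1/a_t)] = 2889 m/s.
At r₂: circular v_c2 = √(μ/r₂) = 1885 m/s; transfer-apoapsis v_a = √[μ(2/r₂ − 1/a_t)] = 1587 m/s.
Δv₂ = v_c2 − v_a = 297.5 m/s.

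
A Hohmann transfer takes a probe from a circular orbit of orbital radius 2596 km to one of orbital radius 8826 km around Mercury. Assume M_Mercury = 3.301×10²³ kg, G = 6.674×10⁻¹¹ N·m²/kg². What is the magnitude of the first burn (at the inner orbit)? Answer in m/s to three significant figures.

μ = GM = 6.674×10⁻¹¹ × 3.301×10²³ = 2.203×10¹³ m³/s².
r₁ = 2596 km = 2.596×10⁶ m.
r₂ = 8826 km = 8.826×10⁶ m.
Transfer ellipse a_t = (r₁ + r₂)/2 = 5.711×10⁶ m.
At r₁: circular v_c1 = √(μ/r₁) = 2913 m/s; transfer-periherm v_p = √[μ(2/r₁ − 1/a_t)] = 3622 m/s.
Δv₁ = v_p − v_c1 = 708.4 m/s.

Δv ≈ 708 m/s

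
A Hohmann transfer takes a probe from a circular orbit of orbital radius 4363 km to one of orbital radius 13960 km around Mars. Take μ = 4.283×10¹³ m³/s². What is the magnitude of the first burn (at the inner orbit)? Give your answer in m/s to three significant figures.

Δv ≈ 734 m/s

r₁ = 4363 km = 4.363×10⁶ m.
r₂ = 13960 km = 1.396×10⁷ m.
Transfer ellipse a_t = (r₁ + r₂)/2 = 9.162×10⁶ m.
At r₁: circular v_c1 = √(μ/r₁) = 3133 m/s; transfer-periapsis v_p = √[μ(2/r₁ − 1/a_t)] = 3868 m/s.
Δv₁ = v_p − v_c1 = 734.4 m/s.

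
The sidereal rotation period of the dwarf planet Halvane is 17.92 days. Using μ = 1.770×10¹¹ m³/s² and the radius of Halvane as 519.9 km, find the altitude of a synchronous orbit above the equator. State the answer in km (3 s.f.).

h_sync ≈ 21500 km

T = 17.92 days = 1.548×10⁶ s.
A synchronous orbit has period T, so by Kepler's third law a = (μT²/4π²)^(1/3).
μT²/4π² = 1.770×10¹¹ × (1.548×10⁶)² / 39.48 = 1.075×10²² m³.
a = 2.207×10⁷ m = 22068 km.
Altitude h = a − R = 22068 − 519.9 = 21549 km.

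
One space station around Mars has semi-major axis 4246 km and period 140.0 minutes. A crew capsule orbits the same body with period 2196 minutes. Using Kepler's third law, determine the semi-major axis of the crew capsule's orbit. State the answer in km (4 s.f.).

Kepler's third law: a³ ∝ T², so a₂ = a₁ (T₂/T₁)^(2/3).
T₂/T₁ = 15.69, (T₂/T₁)^(2/3) = 6.266.
a₂ = 4246 × 6.266 = 26610 km.

a₂ ≈ 26610 km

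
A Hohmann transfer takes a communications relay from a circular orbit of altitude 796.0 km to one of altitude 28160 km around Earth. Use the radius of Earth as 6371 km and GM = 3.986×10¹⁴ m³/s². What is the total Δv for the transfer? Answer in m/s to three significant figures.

Δv_total ≈ 3550 m/s

r₁ = 6371 + 796.0 = 7167.0 km = 7.1670×10⁶ m.
r₂ = 6371 + 28160 = 34531 km = 3.4531×10⁷ m.
Transfer ellipse a_t = (r₁ + r₂)/2 = 2.085×10⁷ m.
At r₁: circular v_c1 = √(μ/r₁) = 7458 m/s; transfer-perigee v_p = √[μ(2/r₁ − 1/a_t)] = 9598 m/s.
Δv₁ = v_p − v_c1 = 2140 m/s.
At r₂: circular v_c2 = √(μ/r₂) = 3398 m/s; transfer-apogee v_a = √[μ(2/r₂ − 1/a_t)] = 1992 m/s.
Δv₂ = v_c2 − v_a = 1406 m/s.
Total Δv = Δv₁ + Δv₂ = 3546 m/s.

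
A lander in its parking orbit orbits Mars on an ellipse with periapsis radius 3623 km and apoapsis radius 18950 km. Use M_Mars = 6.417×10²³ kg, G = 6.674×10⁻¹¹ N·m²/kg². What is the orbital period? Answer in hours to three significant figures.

μ = GM = 6.674×10⁻¹¹ × 6.417×10²³ = 4.283×10¹³ m³/s².
Semi-major axis a = (r_p + r_a)/2 = (3623.0 + 18950)/2 = 11286 km = 1.129×10⁷ m.
By Kepler's third law T = 2π√(a³/μ) = 2π × 5.794×10³ = 3.640×10⁴ s.
= 10.11 hours.

T ≈ 10.1 hours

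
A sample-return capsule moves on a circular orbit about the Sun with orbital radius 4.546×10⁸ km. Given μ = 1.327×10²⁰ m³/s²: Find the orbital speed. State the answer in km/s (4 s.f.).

r = 4.546×10⁸ km = 4.546×10¹¹ m.
For a circular orbit v = √(μ/r) = √(1.327×10²⁰ / 4.546×10¹¹) = √(2.919×10⁸) = 17090 m/s.
That is 17.09 km/s.

v ≈ 17.09 km/s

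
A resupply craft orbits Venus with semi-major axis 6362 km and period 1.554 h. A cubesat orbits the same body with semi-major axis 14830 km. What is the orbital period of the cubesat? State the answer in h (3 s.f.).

Kepler's third law: T² ∝ a³, so T₂ = T₁ (a₂/a₁)^(3/2).
a₂/a₁ = 2.331, (a₂/a₁)^(3/2) = 3.559.
T₂ = 1.554 × 3.559 = 5.531 h.

T₂ ≈ 5.53 h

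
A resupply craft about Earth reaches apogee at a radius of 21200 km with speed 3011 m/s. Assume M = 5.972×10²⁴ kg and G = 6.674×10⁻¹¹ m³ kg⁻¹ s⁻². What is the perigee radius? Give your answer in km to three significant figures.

μ = GM = 6.674×10⁻¹¹ × 5.972×10²⁴ = 3.986×10¹⁴ m³/s².
r_a = 2.120×10⁷ m.
Specific energy ε = v²/2 − μ/r = -1.427×10⁷ J/kg, so a = −μ/(2ε) = 1.397×10⁷ m.
The apsides satisfy r_p + r_a = 2a, so the perigee radius is 2a − r_a = 6.736×10⁶ m = 6735.7 km.

perigee radius ≈ 6740 km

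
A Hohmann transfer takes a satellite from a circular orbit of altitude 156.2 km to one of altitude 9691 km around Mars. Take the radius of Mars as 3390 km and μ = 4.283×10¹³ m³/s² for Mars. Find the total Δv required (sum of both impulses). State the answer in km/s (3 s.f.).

r₁ = 3390 + 156.2 = 3546.2 km = 3.5462×10⁶ m.
r₂ = 3390 + 9691 = 13081 km = 1.3081×10⁷ m.
Transfer ellipse a_t = (r₁ + r₂)/2 = 8.314×10⁶ m.
At r₁: circular v_c1 = √(μ/r₁) = 3475 m/s; transfer-periapsis v_p = √[μ(2/r₁ − 1/a_t)] = 4359 m/s.
Δv₁ = v_p − v_c1 = 884.0 m/s.
At r₂: circular v_c2 = √(μ/r₂) = 1809 m/s; transfer-apoapsis v_a = √[μ(2/r₂ − 1/a_t)] = 1182 m/s.
Δv₂ = v_c2 − v_a = 627.7 m/s.
Total Δv = Δv₁ + Δv₂ = 1512 m/s = 1.512 km/s.

Δv_total ≈ 1.51 km/s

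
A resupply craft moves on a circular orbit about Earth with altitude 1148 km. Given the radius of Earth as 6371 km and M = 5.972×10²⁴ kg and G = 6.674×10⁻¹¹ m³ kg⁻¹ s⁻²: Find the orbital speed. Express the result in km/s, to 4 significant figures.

μ = GM = 6.674×10⁻¹¹ × 5.972×10²⁴ = 3.986×10¹⁴ m³/s².
r = 6371 + 1148 = 7519.0 km = 7.5190×10⁶ m.
For a circular orbit v = √(μ/r) = √(3.986×10¹⁴ / 7.519×10⁶) = √(5.301×10⁷) = 7281 m/s.
That is 7.281 km/s.

v ≈ 7.281 km/s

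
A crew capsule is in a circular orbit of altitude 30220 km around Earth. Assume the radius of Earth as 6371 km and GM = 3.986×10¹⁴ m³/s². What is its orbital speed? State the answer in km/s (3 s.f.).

v ≈ 3.30 km/s

r = 6371 + 30220 = 36591 km = 3.6591×10⁷ m.
For a circular orbit v = √(μ/r) = √(3.986×10¹⁴ / 3.659×10⁷) = √(1.089×10⁷) = 3301 m/s.
That is 3.301 km/s.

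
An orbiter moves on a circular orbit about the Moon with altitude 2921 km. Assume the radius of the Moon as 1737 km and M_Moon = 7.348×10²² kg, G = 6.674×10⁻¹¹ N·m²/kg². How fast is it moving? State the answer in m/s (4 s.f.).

μ = GM = 6.674×10⁻¹¹ × 7.348×10²² = 4.904×10¹² m³/s².
r = 1737 + 2921 = 4658.0 km = 4.6580×10⁶ m.
For a circular orbit v = √(μ/r) = √(4.904×10¹² / 4.658×10⁶) = √(1.053×10⁶) = 1026 m/s.

v ≈ 1026 m/s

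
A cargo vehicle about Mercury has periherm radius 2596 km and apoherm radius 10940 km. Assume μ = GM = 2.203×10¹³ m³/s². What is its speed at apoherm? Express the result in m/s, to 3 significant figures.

Semi-major axis a = (r_p + r_a)/2 = 6768.0 km = 6.768×10⁶ m.
Vis-viva: v² = μ(2/r − 1/a) = 2.203×10¹³ × (1.828×10⁻⁷ − 1.478×10⁻⁷) = 7.724×10⁵ m²/s².
v = 878.9 m/s.

v ≈ 879 m/s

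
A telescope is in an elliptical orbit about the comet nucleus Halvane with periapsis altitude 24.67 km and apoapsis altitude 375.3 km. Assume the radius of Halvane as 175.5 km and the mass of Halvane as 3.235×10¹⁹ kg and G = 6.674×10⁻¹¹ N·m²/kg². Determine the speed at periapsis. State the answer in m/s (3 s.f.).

μ = GM = 6.674×10⁻¹¹ × 3.235×10¹⁹ = 2.159×10⁹ m³/s².
r_p = 175.5 + 24.67 = 200.17 km = 2.0017×10⁵ m.
r_a = 175.5 + 375.3 = 550.80 km = 5.5080×10⁵ m.
Semi-major axis a = (r_p + r_a)/2 = 375.49 km = 3.755×10⁵ m.
Vis-viva: v² = μ(2/r − 1/a) = 2.159×10⁹ × (9.992×10⁻⁶ − 2.663×10⁻⁶) = 1.582×10⁴ m²/s².
v = 125.8 m/s.

v ≈ 126 m/s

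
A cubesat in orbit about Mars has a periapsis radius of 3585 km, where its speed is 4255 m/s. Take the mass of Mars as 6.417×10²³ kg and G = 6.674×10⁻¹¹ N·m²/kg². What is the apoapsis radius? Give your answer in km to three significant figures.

apoapsis radius ≈ 11200 km

μ = GM = 6.674×10⁻¹¹ × 6.417×10²³ = 4.283×10¹³ m³/s².
r_p = 3.585×10⁶ m.
Specific energy ε = v²/2 − μ/r = -2.894×10⁶ J/kg, so a = −μ/(2ε) = 7.400×10⁶ m.
The apsides satisfy r_p + r_a = 2a, so the apoapsis radius is 2a − r_p = 1.122×10⁷ m = 11215 km.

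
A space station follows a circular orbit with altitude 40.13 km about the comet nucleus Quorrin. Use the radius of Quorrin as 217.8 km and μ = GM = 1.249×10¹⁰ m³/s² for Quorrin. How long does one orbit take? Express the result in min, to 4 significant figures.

T ≈ 122.7 min

r = 217.8 + 40.13 = 257.93 km = 2.5793×10⁵ m.
Kepler's third law: T = 2π√(r³/μ) = 2π√((2.579×10⁵)³ / 1.249×10¹⁰).
r³/μ = 1.374×10⁶ s², so T = 2π × 1.172×10³ = 7.365×10³ s.
Converting: 7.365×10³ s ÷ 60.00 = 122.7 min.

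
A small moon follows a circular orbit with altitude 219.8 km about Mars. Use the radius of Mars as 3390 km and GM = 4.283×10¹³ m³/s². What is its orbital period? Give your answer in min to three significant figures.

r = 3390 + 219.8 = 3609.8 km = 3.6098×10⁶ m.
Kepler's third law: T = 2π√(r³/μ) = 2π√((3.610×10⁶)³ / 4.283×10¹³).
r³/μ = 1.098×10⁶ s², so T = 2π × 1.048×10³ = 6.585×10³ s.
Converting: 6.585×10³ s ÷ 60.00 = 109.7 min.

T ≈ 110 min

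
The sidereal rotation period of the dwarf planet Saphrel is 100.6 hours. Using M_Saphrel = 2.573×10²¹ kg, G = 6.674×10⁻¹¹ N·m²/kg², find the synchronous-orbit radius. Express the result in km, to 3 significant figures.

r_sync ≈ 8290 km

μ = GM = 6.674×10⁻¹¹ × 2.573×10²¹ = 1.717×10¹¹ m³/s².
T = 100.6 hours = 3.622×10⁵ s.
A synchronous orbit has period T, so by Kepler's third law a = (μT²/4π²)^(1/3).
μT²/4π² = 1.717×10¹¹ × (3.622×10⁵)² / 39.48 = 5.705×10²⁰ m³.
a = 8.294×10⁶ m = 8293.8 km.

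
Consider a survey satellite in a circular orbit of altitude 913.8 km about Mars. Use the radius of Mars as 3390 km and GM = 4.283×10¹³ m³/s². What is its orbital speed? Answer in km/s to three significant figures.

v ≈ 3.15 km/s

r = 3390 + 913.8 = 4303.8 km = 4.3038×10⁶ m.
For a circular orbit v = √(μ/r) = √(4.283×10¹³ / 4.304×10⁶) = √(9.952×10⁶) = 3155 m/s.
That is 3.155 km/s.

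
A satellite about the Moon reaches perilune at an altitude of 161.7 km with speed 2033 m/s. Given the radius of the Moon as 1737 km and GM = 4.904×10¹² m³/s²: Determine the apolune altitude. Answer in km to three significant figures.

r_p = 1737 + 161.7 = 1898.7 km = 1.899×10⁶ m.
Specific energy ε = v²/2 − μ/r = -5.163×10⁵ J/kg, so a = −μ/(2ε) = 4.749×10⁶ m.
The apsides satisfy r_p + r_a = 2a, so the apolune radius is 2a − r_p = 7.600×10⁶ m = 7600.1 km.
Apolune altitude = 7600.1 − 1737 = 5863.1 km.

apolune altitude ≈ 5860 km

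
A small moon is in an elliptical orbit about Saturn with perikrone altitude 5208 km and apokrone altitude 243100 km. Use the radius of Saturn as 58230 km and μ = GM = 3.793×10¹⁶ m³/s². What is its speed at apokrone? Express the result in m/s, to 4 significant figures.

r_p = 58230 + 5208 = 63438 km = 6.3438×10⁷ m.
r_a = 58230 + 243100 = 301330 km = 3.0133×10⁸ m.
Semi-major axis a = (r_p + r_a)/2 = 1.8238×10⁵ km = 1.824×10⁸ m.
Vis-viva: v² = μ(2/r − 1/a) = 3.793×10¹⁶ × (6.637×10⁻⁹ − 5.483×10⁻⁹) = 4.378×10⁷ m²/s².
v = 6617 m/s.

v ≈ 6617 m/s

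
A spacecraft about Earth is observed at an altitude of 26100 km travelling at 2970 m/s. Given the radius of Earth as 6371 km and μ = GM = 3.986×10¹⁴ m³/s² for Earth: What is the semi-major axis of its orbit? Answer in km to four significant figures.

a ≈ 25340 km

r = 6371 + 26100 = 32471 km = 3.247×10⁷ m.
Specific orbital energy ε = v²/2 − μ/r = (2970)²/2 − 3.986×10¹⁴/3.247×10⁷ = -7.865×10⁶ J/kg.
Since ε = −μ/(2a), a = −μ/(2ε) = 2.534×10⁷ m = 25340 km.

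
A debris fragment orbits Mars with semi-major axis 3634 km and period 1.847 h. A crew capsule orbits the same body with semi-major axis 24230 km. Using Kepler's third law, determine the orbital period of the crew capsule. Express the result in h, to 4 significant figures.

T₂ ≈ 31.80 h

Kepler's third law: T² ∝ a³, so T₂ = T₁ (a₂/a₁)^(3/2).
a₂/a₁ = 6.668, (a₂/a₁)^(3/2) = 17.22.
T₂ = 1.847 × 17.22 = 31.80 h.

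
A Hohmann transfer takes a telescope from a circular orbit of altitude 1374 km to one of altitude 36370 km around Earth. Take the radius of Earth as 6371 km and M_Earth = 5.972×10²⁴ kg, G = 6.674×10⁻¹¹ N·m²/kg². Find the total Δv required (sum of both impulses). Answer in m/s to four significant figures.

Δv_total ≈ 3523 m/s

μ = GM = 6.674×10⁻¹¹ × 5.972×10²⁴ = 3.986×10¹⁴ m³/s².
r₁ = 6371 + 1374 = 7745.0 km = 7.7450×10⁶ m.
r₂ = 6371 + 36370 = 42741 km = 4.2741×10⁷ m.
Transfer ellipse a_t = (r₁ + r₂)/2 = 2.524×10⁷ m.
At r₁: circular v_c1 = √(μ/r₁) = 7174 m/s; transfer-perigee v_p = √[μ(2/r₁ − 1/a_t)] = 9335 m/s.
Δv₁ = v_p − v_c1 = 2161 m/s.
At r₂: circular v_c2 = √(μ/r₂) = 3054 m/s; transfer-apogee v_a = √[μ(2/r₂ − 1/a_t)] = 1691 m/s.
Δv₂ = v_c2 − v_a = 1362 m/s.
Total Δv = Δv₁ + Δv₂ = 3523 m/s.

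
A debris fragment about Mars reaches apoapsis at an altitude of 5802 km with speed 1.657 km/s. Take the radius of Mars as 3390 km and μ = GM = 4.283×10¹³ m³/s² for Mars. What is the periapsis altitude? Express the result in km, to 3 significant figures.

periapsis altitude ≈ 449 km

r_a = 3390 + 5802 = 9192.0 km = 9.192×10⁶ m.
Specific energy ε = v²/2 − μ/r = -3.287×10⁶ J/kg, so a = −μ/(2ε) = 6.516×10⁶ m.
The apsides satisfy r_p + r_a = 2a, so the periapsis radius is 2a − r_a = 3.839×10⁶ m = 3839.5 km.
Periapsis altitude = 3839.5 − 3390 = 449.46 km.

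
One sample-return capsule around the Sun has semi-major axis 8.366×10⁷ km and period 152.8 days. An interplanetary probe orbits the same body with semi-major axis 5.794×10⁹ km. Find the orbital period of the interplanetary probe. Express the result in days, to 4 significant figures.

T₂ ≈ 88070 days

Kepler's third law: T² ∝ a³, so T₂ = T₁ (a₂/a₁)^(3/2).
a₂/a₁ = 69.26, (a₂/a₁)^(3/2) = 576.4.
T₂ = 152.8 × 576.4 = 88070 days.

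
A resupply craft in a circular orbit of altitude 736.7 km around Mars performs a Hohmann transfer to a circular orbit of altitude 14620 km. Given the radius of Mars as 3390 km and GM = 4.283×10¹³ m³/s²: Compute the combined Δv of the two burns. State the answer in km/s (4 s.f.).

Δv_total ≈ 1.488 km/s

r₁ = 3390 + 736.7 = 4126.7 km = 4.1267×10⁶ m.
r₂ = 3390 + 14620 = 18010 km = 1.8010×10⁷ m.
Transfer ellipse a_t = (r₁ + r₂)/2 = 1.107×10⁷ m.
At r₁: circular v_c1 = √(μ/r₁) = 3222 m/s; transfer-periapsis v_p = √[μ(2/r₁ − 1/a_t)] = 4109 m/s.
Δv₁ = v_p − v_c1 = 887.9 m/s.
At r₂: circular v_c2 = √(μ/r₂) = 1542 m/s; transfer-apoapsis v_a = √[μ(2/r₂ − 1/a_t)] = 941.6 m/s.
Δv₂ = v_c2 − v_a = 600.5 m/s.
Total Δv = Δv₁ + Δv₂ = 1488 m/s = 1.488 km/s.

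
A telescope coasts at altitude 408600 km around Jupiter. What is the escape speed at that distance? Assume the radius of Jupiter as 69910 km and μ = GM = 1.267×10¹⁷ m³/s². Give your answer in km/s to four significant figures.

v_esc ≈ 23.01 km/s

r = 69910 + 408600 = 478510 km = 4.7851×10⁸ m.
Escape speed v_esc = √(2μ/r) = √(2 × 1.267×10¹⁷ / 4.785×10⁸) = √(5.296×10⁸) = 23010 m/s.
= 23.01 km/s.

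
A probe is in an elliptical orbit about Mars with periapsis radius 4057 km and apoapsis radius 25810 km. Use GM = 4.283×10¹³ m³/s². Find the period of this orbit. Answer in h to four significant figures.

T ≈ 15.39 h

Semi-major axis a = (r_p + r_a)/2 = (4057.0 + 25810)/2 = 14934 km = 1.493×10⁷ m.
By Kepler's third law T = 2π√(a³/μ) = 2π × 8.818×10³ = 5.540×10⁴ s.
= 15.39 h.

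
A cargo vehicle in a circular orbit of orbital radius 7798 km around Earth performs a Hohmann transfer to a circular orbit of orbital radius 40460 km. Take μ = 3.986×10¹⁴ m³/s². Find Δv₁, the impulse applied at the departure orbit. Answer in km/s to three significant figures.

r₁ = 7798 km = 7.798×10⁶ m.
r₂ = 40460 km = 4.046×10⁷ m.
Transfer ellipse a_t = (r₁ + r₂)/2 = 2.413×10⁷ m.
At r₁: circular v_c1 = √(μ/r₁) = 7150 m/s; transfer-perigee v_p = √[μ(2/r₁ − 1/a_t)] = 9258 m/s.
Δv₁ = v_p − v_c1 = 2109 m/s.
= 2.109 km/s.

Δv ≈ 2.11 km/s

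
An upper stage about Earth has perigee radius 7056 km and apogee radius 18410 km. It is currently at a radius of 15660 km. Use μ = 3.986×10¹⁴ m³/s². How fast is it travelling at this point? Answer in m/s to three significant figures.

Semi-major axis a = (r_p + r_a)/2 = 12733 km = 1.273×10⁷ m.
Vis-viva: v² = μ(2/r − 1/a) = 3.986×10¹⁴ × (1.277×10⁻⁷ − 7.854×10⁻⁸) = 1.960×10⁷ m²/s².
v = 4427 m/s.

v ≈ 4430 m/s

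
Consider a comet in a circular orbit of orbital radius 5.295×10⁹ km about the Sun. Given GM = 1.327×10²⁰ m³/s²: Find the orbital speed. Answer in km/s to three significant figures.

v ≈ 5.01 km/s

r = 5.295×10⁹ km = 5.295×10¹² m.
For a circular orbit v = √(μ/r) = √(1.327×10²⁰ / 5.295×10¹²) = √(2.506×10⁷) = 5006 m/s.
That is 5.006 km/s.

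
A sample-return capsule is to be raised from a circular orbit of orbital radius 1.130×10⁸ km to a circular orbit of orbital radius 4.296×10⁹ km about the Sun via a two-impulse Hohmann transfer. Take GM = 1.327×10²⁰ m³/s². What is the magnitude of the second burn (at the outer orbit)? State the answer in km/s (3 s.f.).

r₁ = 1.130×10⁸ km = 1.130×10¹¹ m.
r₂ = 4.296×10⁹ km = 4.296×10¹² m.
Transfer ellipse a_t = (r₁ + r₂)/2 = 2.204×10¹² m.
At r₁: circular v_c1 = √(μ/r₁) = 34270 m/s; transfer-perihelion v_p = √[μ(2/r₁ − 1/a_t)] = 47840 m/s.
At r₂: circular v_c2 = √(μ/r₂) = 5558 m/s; transfer-aphelion v_a = √[μ(2/r₂ − 1/a_t)] = 1258 m/s.
Δv₂ = v_c2 − v_a = 4299 m/s.
= 4.299 km/s.

Δv ≈ 4.30 km/s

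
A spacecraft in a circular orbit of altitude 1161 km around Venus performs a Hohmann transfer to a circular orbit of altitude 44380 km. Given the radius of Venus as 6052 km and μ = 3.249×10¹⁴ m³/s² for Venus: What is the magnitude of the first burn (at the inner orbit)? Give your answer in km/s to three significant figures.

r₁ = 6052 + 1161 = 7213.0 km = 7.2130×10⁶ m.
r₂ = 6052 + 44380 = 50432 km = 5.0432×10⁷ m.
Transfer ellipse a_t = (r₁ + r₂)/2 = 2.882×10⁷ m.
At r₁: circular v_c1 = √(μ/r₁) = 6711 m/s; transfer-periapsis v_p = √[μ(2/r₁ − 1/a_t)] = 8878 m/s.
Δv₁ = v_p − v_c1 = 2166 m/s.
= 2.166 km/s.

Δv ≈ 2.17 km/s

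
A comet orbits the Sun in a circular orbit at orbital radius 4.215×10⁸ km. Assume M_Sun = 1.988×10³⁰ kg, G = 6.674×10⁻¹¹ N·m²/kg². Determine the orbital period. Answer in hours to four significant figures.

T ≈ 41460 hours

μ = GM = 6.674×10⁻¹¹ × 1.988×10³⁰ = 1.327×10²⁰ m³/s².
r = 4.215×10⁸ km = 4.215×10¹¹ m.
Kepler's third law: T = 2π√(r³/μ) = 2π√((4.215×10¹¹)³ / 1.327×10²⁰).
r³/μ = 5.644×10¹⁴ s², so T = 2π × 2.376×10⁷ = 1.493×10⁸ s.
Converting: 1.493×10⁸ s ÷ 3600 = 41460 hours.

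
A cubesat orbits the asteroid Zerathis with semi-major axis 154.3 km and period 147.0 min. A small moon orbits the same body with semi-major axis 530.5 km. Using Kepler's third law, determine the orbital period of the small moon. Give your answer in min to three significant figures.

Kepler's third law: T² ∝ a³, so T₂ = T₁ (a₂/a₁)^(3/2).
a₂/a₁ = 3.438, (a₂/a₁)^(3/2) = 6.375.
T₂ = 147.0 × 6.375 = 937.1 min.

T₂ ≈ 937 min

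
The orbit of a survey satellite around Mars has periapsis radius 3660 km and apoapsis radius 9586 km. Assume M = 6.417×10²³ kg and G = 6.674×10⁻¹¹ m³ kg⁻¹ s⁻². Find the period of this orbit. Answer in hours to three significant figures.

T ≈ 4.55 hours

μ = GM = 6.674×10⁻¹¹ × 6.417×10²³ = 4.283×10¹³ m³/s².
Semi-major axis a = (r_p + r_a)/2 = (3660.0 + 9586.0)/2 = 6623.0 km = 6.623×10⁶ m.
By Kepler's third law T = 2π√(a³/μ) = 2π × 2.604×10³ = 1.636×10⁴ s.
= 4.546 hours.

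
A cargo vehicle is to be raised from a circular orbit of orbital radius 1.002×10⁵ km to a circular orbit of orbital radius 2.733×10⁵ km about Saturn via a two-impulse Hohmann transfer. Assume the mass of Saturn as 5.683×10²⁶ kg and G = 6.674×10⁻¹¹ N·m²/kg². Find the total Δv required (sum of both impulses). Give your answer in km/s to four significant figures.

μ = GM = 6.674×10⁻¹¹ × 5.683×10²⁶ = 3.793×10¹⁶ m³/s².
r₁ = 1.002×10⁵ km = 1.002×10⁸ m.
r₂ = 2.733×10⁵ km = 2.733×10⁸ m.
Transfer ellipse a_t = (r₁ + r₂)/2 = 1.868×10⁸ m.
At r₁: circular v_c1 = √(μ/r₁) = 19460 m/s; transfer-perikrone v_p = √[μ(2/r₁ − 1/a_t)] = 23540 m/s.
Δv₁ = v_p − v_c1 = 4081 m/s.
At r₂: circular v_c2 = √(μ/r₂) = 11780 m/s; transfer-apokrone v_a = √[μ(2/r₂ − 1/a_t)] = 8629 m/s.
Δv₂ = v_c2 − v_a = 3151 m/s.
Total Δv = Δv₁ + Δv₂ = 7232 m/s = 7.232 km/s.

Δv_total ≈ 7.232 km/s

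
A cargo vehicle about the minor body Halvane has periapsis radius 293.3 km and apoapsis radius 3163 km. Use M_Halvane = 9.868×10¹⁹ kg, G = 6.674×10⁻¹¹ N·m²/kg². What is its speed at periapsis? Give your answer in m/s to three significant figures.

μ = GM = 6.674×10⁻¹¹ × 9.868×10¹⁹ = 6.586×10⁹ m³/s².
Semi-major axis a = (r_p + r_a)/2 = 1728.2 km = 1.728×10⁶ m.
Vis-viva: v² = μ(2/r − 1/a) = 6.586×10⁹ × (6.819×10⁻⁶ − 5.787×10⁻⁷) = 4.110×10⁴ m²/s².
v = 202.7 m/s.

v ≈ 203 m/s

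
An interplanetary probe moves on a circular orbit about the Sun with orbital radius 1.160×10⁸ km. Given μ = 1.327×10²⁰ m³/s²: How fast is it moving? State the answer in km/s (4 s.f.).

r = 1.160×10⁸ km = 1.160×10¹¹ m.
For a circular orbit v = √(μ/r) = √(1.327×10²⁰ / 1.160×10¹¹) = √(1.144×10⁹) = 33820 m/s.
That is 33.82 km/s.

v ≈ 33.82 km/s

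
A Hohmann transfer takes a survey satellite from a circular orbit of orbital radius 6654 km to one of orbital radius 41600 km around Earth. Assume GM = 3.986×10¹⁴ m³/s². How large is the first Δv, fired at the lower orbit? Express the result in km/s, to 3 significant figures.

Δv ≈ 2.42 km/s

r₁ = 6654 km = 6.654×10⁶ m.
r₂ = 41600 km = 4.160×10⁷ m.
Transfer ellipse a_t = (r₁ + r₂)/2 = 2.413×10⁷ m.
At r₁: circular v_c1 = √(μ/r₁) = 7740 m/s; transfer-perigee v_p = √[μ(2/r₁ − 1/a_t)] = 10160 m/s.
Δv₁ = v_p − v_c1 = 2423 m/s.
= 2.423 km/s.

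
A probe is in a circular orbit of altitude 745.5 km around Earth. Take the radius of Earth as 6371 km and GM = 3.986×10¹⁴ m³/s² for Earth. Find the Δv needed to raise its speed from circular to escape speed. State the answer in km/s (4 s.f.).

Δv ≈ 3.100 km/s

r = 6371 + 745.5 = 7116.5 km = 7.1165×10⁶ m.
Circular speed v_c = √(μ/r) = 7484 m/s.
Escape speed v_esc = √(2μ/r) = √2 × v_c = 10580 m/s.
Δv = v_esc − v_c = 3100 m/s = 3.100 km/s.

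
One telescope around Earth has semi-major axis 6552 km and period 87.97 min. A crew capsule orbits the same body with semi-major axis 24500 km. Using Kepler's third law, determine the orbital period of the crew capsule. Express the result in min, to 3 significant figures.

Kepler's third law: T² ∝ a³, so T₂ = T₁ (a₂/a₁)^(3/2).
a₂/a₁ = 3.739, (a₂/a₁)^(3/2) = 7.231.
T₂ = 87.97 × 7.231 = 636.1 min.

T₂ ≈ 636 min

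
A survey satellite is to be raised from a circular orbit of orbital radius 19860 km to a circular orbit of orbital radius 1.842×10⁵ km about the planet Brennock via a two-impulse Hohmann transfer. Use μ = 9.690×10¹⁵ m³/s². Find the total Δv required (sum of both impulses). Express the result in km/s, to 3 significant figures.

Δv_total ≈ 11.6 km/s

r₁ = 19860 km = 1.986×10⁷ m.
r₂ = 1.842×10⁵ km = 1.842×10⁸ m.
Transfer ellipse a_t = (r₁ + r₂)/2 = 1.020×10⁸ m.
At r₁: circular v_c1 = √(μ/r₁) = 22090 m/s; transfer-periapsis v_p = √[μ(2/r₁ − 1/a_t)] = 29680 m/s.
Δv₁ = v_p − v_c1 = 7590 m/s.
At r₂: circular v_c2 = √(μ/r₂) = 7253 m/s; transfer-apoapsis v_a = √[μ(2/r₂ − 1/a_t)] = 3200 m/s.
Δv₂ = v_c2 − v_a = 4053 m/s.
Total Δv = Δv₁ + Δv₂ = 11640 m/s = 11.64 km/s.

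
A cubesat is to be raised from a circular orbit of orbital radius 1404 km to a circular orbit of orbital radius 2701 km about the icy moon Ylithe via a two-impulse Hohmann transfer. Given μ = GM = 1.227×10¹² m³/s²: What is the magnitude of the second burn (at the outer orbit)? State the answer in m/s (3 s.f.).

Δv ≈ 117 m/s

r₁ = 1404 km = 1.404×10⁶ m.
r₂ = 2701 km = 2.701×10⁶ m.
Transfer ellipse a_t = (r₁ + r₂)/2 = 2.052×10⁶ m.
At r₁: circular v_c1 = √(μ/r₁) = 934.8 m/s; transfer-periapsis v_p = √[μ(2/r₁ − 1/a_t)] = 1072 m/s.
At r₂: circular v_c2 = √(μ/r₂) = 674.0 m/s; transfer-apoapsis v_a = √[μ(2/r₂ − 1/a_t)] = 557.4 m/s.
Δv₂ = v_c2 − v_a = 116.6 m/s.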